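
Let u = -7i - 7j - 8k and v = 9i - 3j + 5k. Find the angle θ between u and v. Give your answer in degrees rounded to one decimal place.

126.9

u · v = (-7)·9 + (-7)·(-3) + (-8)·5 = -63 + 21 - 40 = -82
|u|² = 49 + 49 + 64 = 162,  |u| = √162 ≈ 12.727922
|v|² = 81 + 9 + 25 = 115,  |v| = √115 ≈ 10.723805
cos θ = -82 / (12.727922 · 10.723805) ≈ -0.60077
θ = arccos(-0.60077) ≈ 126.9°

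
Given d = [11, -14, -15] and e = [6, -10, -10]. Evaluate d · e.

356

d · e = 11·6 + (-14)·(-10) + (-15)·(-10) = 66 + 140 + 150 = 356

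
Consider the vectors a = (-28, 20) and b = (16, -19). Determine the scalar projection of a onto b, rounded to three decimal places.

a · b = (-28)·16 + 20·(-19) = -448 - 380 = -828
|b| = √(256 + 361) = √617 ≈ 24.8395
comp_b a = -828 / √617 ≈ -33.334

-33.334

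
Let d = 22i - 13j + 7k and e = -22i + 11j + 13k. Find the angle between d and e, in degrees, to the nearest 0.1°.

136.6

d · e = 22·(-22) + (-13)·11 + 7·13 = -484 - 143 + 91 = -536
|d|² = 484 + 169 + 49 = 702,  |d| = √702 ≈ 26.495283
|e|² = 484 + 121 + 169 = 774,  |e| = √774 ≈ 27.820855
cos θ = -536 / (26.495283 · 27.820855) ≈ -0.72715
θ = arccos(-0.72715) ≈ 136.6°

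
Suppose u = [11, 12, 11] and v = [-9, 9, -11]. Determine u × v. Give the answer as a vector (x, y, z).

(-231, 22, 207)

i: 12·(-11) - 11·9 = -132 - 99 = -231
j: 11·(-9) - 11·(-11) = -99 - (-121) = 22
k: 11·9 - 12·(-9) = 99 - (-108) = 207
u × v = (-231, 22, 207)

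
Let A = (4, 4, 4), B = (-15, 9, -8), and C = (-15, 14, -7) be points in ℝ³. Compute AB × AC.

(65, 19, -95)

AB = (-19, 5, -12)
AC = (-19, 10, -11)
i: 5·(-11) - (-12)·10 = -55 - (-120) = 65
j: (-12)·(-19) - (-19)·(-11) = 228 - 209 = 19
k: (-19)·10 - 5·(-19) = -190 - (-95) = -95
AB × AC = (65, 19, -95)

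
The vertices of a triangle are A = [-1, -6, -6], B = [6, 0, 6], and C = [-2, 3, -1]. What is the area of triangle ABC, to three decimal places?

AB = (7, 6, 12),  AC = (-1, 9, 5)
i: 6·5 - 12·9 = 30 - 108 = -78
j: 12·(-1) - 7·5 = -12 - 35 = -47
k: 7·9 - 6·(-1) = 63 - (-6) = 69
AB × AC = (-78, -47, 69)
|AB × AC| = √13054 ≈ 114.2541
area = ½ · 114.2541 ≈ 57.127

57.127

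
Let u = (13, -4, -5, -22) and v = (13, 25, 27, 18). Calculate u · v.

u · v = 13·13 + (-4)·25 + (-5)·27 + (-22)·18 = 169 - 100 - 135 - 396 = -462

-462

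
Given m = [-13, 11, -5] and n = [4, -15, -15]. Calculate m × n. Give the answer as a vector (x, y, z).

(-240, -215, 151)

i: 11·(-15) - (-5)·(-15) = -165 - 75 = -240
j: (-5)·4 - (-13)·(-15) = -20 - 195 = -215
k: (-13)·(-15) - 11·4 = 195 - 44 = 151
m × n = (-240, -215, 151)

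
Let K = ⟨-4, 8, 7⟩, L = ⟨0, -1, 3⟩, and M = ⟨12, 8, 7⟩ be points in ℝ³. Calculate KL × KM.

KL = (4, -9, -4)
KM = (16, 0, 0)
i: (-9)·0 - (-4)·0 = 0 - 0 = 0
j: (-4)·16 - 4·0 = -64 - 0 = -64
k: 4·0 - (-9)·16 = 0 - (-144) = 144
KL × KM = (0, -64, 144)

(0, -64, 144)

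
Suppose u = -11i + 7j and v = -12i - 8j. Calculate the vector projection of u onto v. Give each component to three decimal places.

u · v = (-11)·(-12) + 7·(-8) = 132 - 56 = 76
|v|² = 144 + 64 = 208
proj_v u = (76/208) · (-12, -8) ≈ (-4.385, -2.923)

(-4.385, -2.923)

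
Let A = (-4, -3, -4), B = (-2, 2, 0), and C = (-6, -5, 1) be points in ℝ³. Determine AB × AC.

AB = (2, 5, 4)
AC = (-2, -2, 5)
i: 5·5 - 4·(-2) = 25 - (-8) = 33
j: 4·(-2) - 2·5 = -8 - 10 = -18
k: 2·(-2) - 5·(-2) = -4 - (-10) = 6
AB × AC = (33, -18, 6)

(33, -18, 6)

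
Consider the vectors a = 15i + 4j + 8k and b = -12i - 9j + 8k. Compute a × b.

i: 4·8 - 8·(-9) = 32 - (-72) = 104
j: 8·(-12) - 15·8 = -96 - 120 = -216
k: 15·(-9) - 4·(-12) = -135 - (-48) = -87
a × b = (104, -216, -87)

(104, -216, -87)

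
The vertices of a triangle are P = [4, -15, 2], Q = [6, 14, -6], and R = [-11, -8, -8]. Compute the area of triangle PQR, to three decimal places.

262.658

PQ = (2, 29, -8),  PR = (-15, 7, -10)
i: 29·(-10) - (-8)·7 = -290 - (-56) = -234
j: (-8)·(-15) - 2·(-10) = 120 - (-20) = 140
k: 2·7 - 29·(-15) = 14 - (-435) = 449
PQ × PR = (-234, 140, 449)
|PQ × PR| = √275957 ≈ 525.3161
area = ½ · 525.3161 ≈ 262.658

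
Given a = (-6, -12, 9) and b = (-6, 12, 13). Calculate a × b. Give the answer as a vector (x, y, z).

(-264, 24, -144)

i: (-12)·13 - 9·12 = -156 - 108 = -264
j: 9·(-6) - (-6)·13 = -54 - (-78) = 24
k: (-6)·12 - (-12)·(-6) = -72 - 72 = -144
a × b = (-264, 24, -144)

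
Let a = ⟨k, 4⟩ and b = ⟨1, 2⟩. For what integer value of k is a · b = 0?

-8

a · b = k·1 + 4·2 = 8 + 1k
Set equal to 0: 1k = -8, so k = -8.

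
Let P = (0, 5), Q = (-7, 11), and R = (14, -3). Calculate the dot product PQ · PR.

-146

PQ = Q − P = (-7, 6)
PR = R − P = (14, -8)
PQ · PR = (-7)·14 + 6·(-8) = -98 - 48 = -146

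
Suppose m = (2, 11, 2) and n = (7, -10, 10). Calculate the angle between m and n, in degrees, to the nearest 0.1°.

115.1

m · n = 2·7 + 11·(-10) + 2·10 = 14 - 110 + 20 = -76
|m|² = 4 + 121 + 4 = 129,  |m| = √129 ≈ 11.357817
|n|² = 49 + 100 + 100 = 249,  |n| = √249 ≈ 15.779734
cos θ = -76 / (11.357817 · 15.779734) ≈ -0.42405
θ = arccos(-0.42405) ≈ 115.1°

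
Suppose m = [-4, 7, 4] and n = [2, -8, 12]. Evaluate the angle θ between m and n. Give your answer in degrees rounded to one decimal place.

m · n = (-4)·2 + 7·(-8) + 4·12 = -8 - 56 + 48 = -16
|m|² = 16 + 49 + 16 = 81,  |m| = √81 ≈ 9.000000
|n|² = 4 + 64 + 144 = 212,  |n| = √212 ≈ 14.560220
cos θ = -16 / (9.000000 · 14.560220) ≈ -0.12210
θ = arccos(-0.12210) ≈ 97.0°

97.0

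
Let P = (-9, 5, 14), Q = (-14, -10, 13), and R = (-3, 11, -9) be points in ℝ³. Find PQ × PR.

PQ = (-5, -15, -1)
PR = (6, 6, -23)
i: (-15)·(-23) - (-1)·6 = 345 - (-6) = 351
j: (-1)·6 - (-5)·(-23) = -6 - 115 = -121
k: (-5)·6 - (-15)·6 = -30 - (-90) = 60
PQ × PR = (351, -121, 60)

(351, -121, 60)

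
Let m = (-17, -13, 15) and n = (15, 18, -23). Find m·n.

-834

m · n = (-17)·15 + (-13)·18 + 15·(-23) = -255 - 234 - 345 = -834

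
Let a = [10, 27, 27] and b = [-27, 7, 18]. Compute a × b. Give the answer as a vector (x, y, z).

i: 27·18 - 27·7 = 486 - 189 = 297
j: 27·(-27) - 10·18 = -729 - 180 = -909
k: 10·7 - 27·(-27) = 70 - (-729) = 799
a × b = (297, -909, 799)

(297, -909, 799)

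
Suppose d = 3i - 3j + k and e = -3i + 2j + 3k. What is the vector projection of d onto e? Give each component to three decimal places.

(1.636, -1.091, -1.636)

d · e = 3·(-3) + (-3)·2 + 1·3 = -9 - 6 + 3 = -12
|e|² = 9 + 4 + 9 = 22
proj_e d = (-12/22) · (-3, 2, 3) ≈ (1.636, -1.091, -1.636)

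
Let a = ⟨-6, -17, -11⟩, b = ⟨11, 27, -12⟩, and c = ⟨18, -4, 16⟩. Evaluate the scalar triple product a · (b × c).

b × c:
i: 27·16 - (-12)·(-4) = 432 - 48 = 384
j: (-12)·18 - 11·16 = -216 - 176 = -392
k: 11·(-4) - 27·18 = -44 - 486 = -530
b × c = (384, -392, -530)
a · (b × c) = (-6)·384 + (-17)·(-392) + (-11)·(-530) = -2304 + 6664 + 5830 = 10190

10190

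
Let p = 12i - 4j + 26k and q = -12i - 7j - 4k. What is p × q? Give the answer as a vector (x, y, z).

i: (-4)·(-4) - 26·(-7) = 16 - (-182) = 198
j: 26·(-12) - 12·(-4) = -312 - (-48) = -264
k: 12·(-7) - (-4)·(-12) = -84 - 48 = -132
p × q = (198, -264, -132)

(198, -264, -132)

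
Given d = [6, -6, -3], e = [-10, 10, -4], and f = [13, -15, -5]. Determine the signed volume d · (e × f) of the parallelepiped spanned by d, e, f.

-108

e × f:
i: 10·(-5) - (-4)·(-15) = -50 - 60 = -110
j: (-4)·13 - (-10)·(-5) = -52 - 50 = -102
k: (-10)·(-15) - 10·13 = 150 - 130 = 20
e × f = (-110, -102, 20)
d · (e × f) = 6·(-110) + (-6)·(-102) + (-3)·20 = -660 + 612 - 60 = -108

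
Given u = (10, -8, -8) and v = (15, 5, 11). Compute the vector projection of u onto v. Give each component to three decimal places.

u · v = 10·15 + (-8)·5 + (-8)·11 = 150 - 40 - 88 = 22
|v|² = 225 + 25 + 121 = 371
proj_v u = (22/371) · (15, 5, 11) ≈ (0.889, 0.296, 0.652)

(0.889, 0.296, 0.652)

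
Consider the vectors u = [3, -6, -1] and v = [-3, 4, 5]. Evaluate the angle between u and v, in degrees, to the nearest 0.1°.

142.4

u · v = 3·(-3) + (-6)·4 + (-1)·5 = -9 - 24 - 5 = -38
|u|² = 9 + 36 + 1 = 46,  |u| = √46 ≈ 6.782330
|v|² = 9 + 16 + 25 = 50,  |v| = √50 ≈ 7.071068
cos θ = -38 / (6.782330 · 7.071068) ≈ -0.79235
θ = arccos(-0.79235) ≈ 142.4°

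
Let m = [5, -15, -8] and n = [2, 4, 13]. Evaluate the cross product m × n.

(-163, -81, 50)

i: (-15)·13 - (-8)·4 = -195 - (-32) = -163
j: (-8)·2 - 5·13 = -16 - 65 = -81
k: 5·4 - (-15)·2 = 20 - (-30) = 50
m × n = (-163, -81, 50)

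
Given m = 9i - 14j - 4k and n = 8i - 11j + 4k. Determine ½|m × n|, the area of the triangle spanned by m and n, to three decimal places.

i: (-14)·4 - (-4)·(-11) = -56 - 44 = -100
j: (-4)·8 - 9·4 = -32 - 36 = -68
k: 9·(-11) - (-14)·8 = -99 - (-112) = 13
m × n = (-100, -68, 13)
|m × n| = √((-100)² + (-68)² + 13²) = √14793 ≈ 121.6265
area = ½ · 121.6265 ≈ 60.813

60.813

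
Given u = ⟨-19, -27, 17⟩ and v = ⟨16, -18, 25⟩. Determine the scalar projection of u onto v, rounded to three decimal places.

17.486

u · v = (-19)·16 + (-27)·(-18) + 17·25 = -304 + 486 + 425 = 607
|v| = √(256 + 324 + 625) = √1205 ≈ 34.7131
comp_v u = 607 / √1205 ≈ 17.486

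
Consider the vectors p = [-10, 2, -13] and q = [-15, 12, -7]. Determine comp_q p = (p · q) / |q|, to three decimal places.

p · q = (-10)·(-15) + 2·12 + (-13)·(-7) = 150 + 24 + 91 = 265
|q| = √(225 + 144 + 49) = √418 ≈ 20.4450
comp_q p = 265 / √418 ≈ 12.962

12.962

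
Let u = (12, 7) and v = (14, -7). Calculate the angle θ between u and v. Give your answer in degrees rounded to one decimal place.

u · v = 12·14 + 7·(-7) = 168 - 49 = 119
|u|² = 144 + 49 = 193,  |u| = √193 ≈ 13.892444
|v|² = 196 + 49 = 245,  |v| = √245 ≈ 15.652476
cos θ = 119 / (13.892444 · 15.652476) ≈ 0.54725
θ = arccos(0.54725) ≈ 56.8°

56.8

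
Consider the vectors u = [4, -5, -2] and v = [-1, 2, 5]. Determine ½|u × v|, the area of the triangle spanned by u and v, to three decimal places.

i: (-5)·5 - (-2)·2 = -25 - (-4) = -21
j: (-2)·(-1) - 4·5 = 2 - 20 = -18
k: 4·2 - (-5)·(-1) = 8 - 5 = 3
u × v = (-21, -18, 3)
|u × v| = √((-21)² + (-18)² + 3²) = √774 ≈ 27.8209
area = ½ · 27.8209 ≈ 13.910

13.910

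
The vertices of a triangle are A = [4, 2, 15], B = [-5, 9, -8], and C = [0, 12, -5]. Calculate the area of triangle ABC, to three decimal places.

AB = (-9, 7, -23),  AC = (-4, 10, -20)
i: 7·(-20) - (-23)·10 = -140 - (-230) = 90
j: (-23)·(-4) - (-9)·(-20) = 92 - 180 = -88
k: (-9)·10 - 7·(-4) = -90 - (-28) = -62
AB × AC = (90, -88, -62)
|AB × AC| = √19688 ≈ 140.3139
area = ½ · 140.3139 ≈ 70.157

70.157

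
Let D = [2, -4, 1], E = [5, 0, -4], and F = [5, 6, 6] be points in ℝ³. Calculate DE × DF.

DE = (3, 4, -5)
DF = (3, 10, 5)
i: 4·5 - (-5)·10 = 20 - (-50) = 70
j: (-5)·3 - 3·5 = -15 - 15 = -30
k: 3·10 - 4·3 = 30 - 12 = 18
DE × DF = (70, -30, 18)

(70, -30, 18)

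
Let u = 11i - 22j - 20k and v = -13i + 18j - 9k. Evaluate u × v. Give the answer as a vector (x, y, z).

(558, 359, -88)

i: (-22)·(-9) - (-20)·18 = 198 - (-360) = 558
j: (-20)·(-13) - 11·(-9) = 260 - (-99) = 359
k: 11·18 - (-22)·(-13) = 198 - 286 = -88
u × v = (558, 359, -88)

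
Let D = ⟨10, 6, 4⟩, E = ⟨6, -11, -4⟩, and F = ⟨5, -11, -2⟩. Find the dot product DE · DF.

DE = E − D = (-4, -17, -8)
DF = F − D = (-5, -17, -6)
DE · DF = (-4)·(-5) + (-17)·(-17) + (-8)·(-6) = 20 + 289 + 48 = 357

357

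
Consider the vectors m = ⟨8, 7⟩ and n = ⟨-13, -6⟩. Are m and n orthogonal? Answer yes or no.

no

m · n = 8·(-13) + 7·(-6) = -104 - 42 = -146
Nonzero, so the vectors are not orthogonal.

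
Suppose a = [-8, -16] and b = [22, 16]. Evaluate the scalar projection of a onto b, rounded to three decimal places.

-15.881

a · b = (-8)·22 + (-16)·16 = -176 - 256 = -432
|b| = √(484 + 256) = √740 ≈ 27.2029
comp_b a = -432 / √740 ≈ -15.881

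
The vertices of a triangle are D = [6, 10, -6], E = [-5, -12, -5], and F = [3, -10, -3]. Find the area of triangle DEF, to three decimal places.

81.750

DE = (-11, -22, 1),  DF = (-3, -20, 3)
i: (-22)·3 - 1·(-20) = -66 - (-20) = -46
j: 1·(-3) - (-11)·3 = -3 - (-33) = 30
k: (-11)·(-20) - (-22)·(-3) = 220 - 66 = 154
DE × DF = (-46, 30, 154)
|DE × DF| = √26732 ≈ 163.4992
area = ½ · 163.4992 ≈ 81.750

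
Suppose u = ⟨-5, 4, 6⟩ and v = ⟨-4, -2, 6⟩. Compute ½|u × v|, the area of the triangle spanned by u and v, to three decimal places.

i: 4·6 - 6·(-2) = 24 - (-12) = 36
j: 6·(-4) - (-5)·6 = -24 - (-30) = 6
k: (-5)·(-2) - 4·(-4) = 10 - (-16) = 26
u × v = (36, 6, 26)
|u × v| = √(36² + 6² + 26²) = √2008 ≈ 44.8107
area = ½ · 44.8107 ≈ 22.405

22.405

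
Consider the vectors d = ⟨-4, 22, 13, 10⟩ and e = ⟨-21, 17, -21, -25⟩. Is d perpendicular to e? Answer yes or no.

d · e = (-4)·(-21) + 22·17 + 13·(-21) + 10·(-25) = 84 + 374 - 273 - 250 = -65
Nonzero, so the vectors are not orthogonal.

no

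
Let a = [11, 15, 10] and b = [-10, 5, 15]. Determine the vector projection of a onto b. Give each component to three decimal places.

(-3.286, 1.643, 4.929)

a · b = 11·(-10) + 15·5 + 10·15 = -110 + 75 + 150 = 115
|b|² = 100 + 25 + 225 = 350
proj_b a = (115/350) · (-10, 5, 15) ≈ (-3.286, 1.643, 4.929)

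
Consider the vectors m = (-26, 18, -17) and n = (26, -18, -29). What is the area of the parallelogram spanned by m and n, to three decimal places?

1454.648

i: 18·(-29) - (-17)·(-18) = -522 - 306 = -828
j: (-17)·26 - (-26)·(-29) = -442 - 754 = -1196
k: (-26)·(-18) - 18·26 = 468 - 468 = 0
m × n = (-828, -1196, 0)
|m × n| = √((-828)² + (-1196)² + 0²) = √2116000 ≈ 1454.6477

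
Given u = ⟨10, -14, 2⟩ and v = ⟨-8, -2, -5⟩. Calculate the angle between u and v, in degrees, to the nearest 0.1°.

111.8

u · v = 10·(-8) + (-14)·(-2) + 2·(-5) = -80 + 28 - 10 = -62
|u|² = 100 + 196 + 4 = 300,  |u| = √300 ≈ 17.320508
|v|² = 64 + 4 + 25 = 93,  |v| = √93 ≈ 9.643651
cos θ = -62 / (17.320508 · 9.643651) ≈ -0.37118
θ = arccos(-0.37118) ≈ 111.8°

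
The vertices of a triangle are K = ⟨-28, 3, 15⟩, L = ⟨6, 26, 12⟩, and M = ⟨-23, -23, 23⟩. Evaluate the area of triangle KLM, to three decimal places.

522.400

KL = (34, 23, -3),  KM = (5, -26, 8)
i: 23·8 - (-3)·(-26) = 184 - 78 = 106
j: (-3)·5 - 34·8 = -15 - 272 = -287
k: 34·(-26) - 23·5 = -884 - 115 = -999
KL × KM = (106, -287, -999)
|KL × KM| = √1091606 ≈ 1044.7995
area = ½ · 1044.7995 ≈ 522.400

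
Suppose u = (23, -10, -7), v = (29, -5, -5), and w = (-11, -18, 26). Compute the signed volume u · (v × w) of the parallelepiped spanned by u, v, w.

v × w:
i: (-5)·26 - (-5)·(-18) = -130 - 90 = -220
j: (-5)·(-11) - 29·26 = 55 - 754 = -699
k: 29·(-18) - (-5)·(-11) = -522 - 55 = -577
v × w = (-220, -699, -577)
u · (v × w) = 23·(-220) + (-10)·(-699) + (-7)·(-577) = -5060 + 6990 + 4039 = 5969

5969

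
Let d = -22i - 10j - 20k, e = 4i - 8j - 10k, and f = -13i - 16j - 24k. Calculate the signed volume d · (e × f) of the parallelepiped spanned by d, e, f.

396

e × f:
i: (-8)·(-24) - (-10)·(-16) = 192 - 160 = 32
j: (-10)·(-13) - 4·(-24) = 130 - (-96) = 226
k: 4·(-16) - (-8)·(-13) = -64 - 104 = -168
e × f = (32, 226, -168)
d · (e × f) = (-22)·32 + (-10)·226 + (-20)·(-168) = -704 - 2260 + 3360 = 396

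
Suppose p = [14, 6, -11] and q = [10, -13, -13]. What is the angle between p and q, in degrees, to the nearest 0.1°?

p · q = 14·10 + 6·(-13) + (-11)·(-13) = 140 - 78 + 143 = 205
|p|² = 196 + 36 + 121 = 353,  |p| = √353 ≈ 18.788294
|q|² = 100 + 169 + 169 = 438,  |q| = √438 ≈ 20.928450
cos θ = 205 / (18.788294 · 20.928450) ≈ 0.52135
θ = arccos(0.52135) ≈ 58.6°

58.6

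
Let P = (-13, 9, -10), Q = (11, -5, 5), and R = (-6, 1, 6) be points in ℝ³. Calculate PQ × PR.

PQ = (24, -14, 15)
PR = (7, -8, 16)
i: (-14)·16 - 15·(-8) = -224 - (-120) = -104
j: 15·7 - 24·16 = 105 - 384 = -279
k: 24·(-8) - (-14)·7 = -192 - (-98) = -94
PQ × PR = (-104, -279, -94)

(-104, -279, -94)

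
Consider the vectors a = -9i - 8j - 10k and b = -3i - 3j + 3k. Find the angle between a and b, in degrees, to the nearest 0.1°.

a · b = (-9)·(-3) + (-8)·(-3) + (-10)·3 = 27 + 24 - 30 = 21
|a|² = 81 + 64 + 100 = 245,  |a| = √245 ≈ 15.652476
|b|² = 9 + 9 + 9 = 27,  |b| = √27 ≈ 5.196152
cos θ = 21 / (15.652476 · 5.196152) ≈ 0.25820
θ = arccos(0.25820) ≈ 75.0°

75.0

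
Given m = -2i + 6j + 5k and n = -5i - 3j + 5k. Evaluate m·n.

17

m · n = (-2)·(-5) + 6·(-3) + 5·5 = 10 - 18 + 25 = 17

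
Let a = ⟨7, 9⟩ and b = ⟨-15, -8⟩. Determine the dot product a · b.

-177

a · b = 7·(-15) + 9·(-8) = -105 - 72 = -177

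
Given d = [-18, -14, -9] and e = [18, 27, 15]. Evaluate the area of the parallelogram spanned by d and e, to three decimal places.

i: (-14)·15 - (-9)·27 = -210 - (-243) = 33
j: (-9)·18 - (-18)·15 = -162 - (-270) = 108
k: (-18)·27 - (-14)·18 = -486 - (-252) = -234
d × e = (33, 108, -234)
|d × e| = √(33² + 108² + (-234)²) = √67509 ≈ 259.8249

259.825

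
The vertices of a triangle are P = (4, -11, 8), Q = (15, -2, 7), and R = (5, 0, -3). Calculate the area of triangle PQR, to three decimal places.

93.124

PQ = (11, 9, -1),  PR = (1, 11, -11)
i: 9·(-11) - (-1)·11 = -99 - (-11) = -88
j: (-1)·1 - 11·(-11) = -1 - (-121) = 120
k: 11·11 - 9·1 = 121 - 9 = 112
PQ × PR = (-88, 120, 112)
|PQ × PR| = √34688 ≈ 186.2471
area = ½ · 186.2471 ≈ 93.124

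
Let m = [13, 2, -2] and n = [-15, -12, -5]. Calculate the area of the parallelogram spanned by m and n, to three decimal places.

i: 2·(-5) - (-2)·(-12) = -10 - 24 = -34
j: (-2)·(-15) - 13·(-5) = 30 - (-65) = 95
k: 13·(-12) - 2·(-15) = -156 - (-30) = -126
m × n = (-34, 95, -126)
|m × n| = √((-34)² + 95² + (-126)²) = √26057 ≈ 161.4218

161.422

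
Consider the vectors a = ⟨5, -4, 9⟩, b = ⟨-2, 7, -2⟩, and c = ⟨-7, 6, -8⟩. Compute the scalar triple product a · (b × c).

b × c:
i: 7·(-8) - (-2)·6 = -56 - (-12) = -44
j: (-2)·(-7) - (-2)·(-8) = 14 - 16 = -2
k: (-2)·6 - 7·(-7) = -12 - (-49) = 37
b × c = (-44, -2, 37)
a · (b × c) = 5·(-44) + (-4)·(-2) + 9·37 = -220 + 8 + 333 = 121

121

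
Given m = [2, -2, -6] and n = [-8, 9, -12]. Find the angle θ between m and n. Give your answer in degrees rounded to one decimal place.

m · n = 2·(-8) + (-2)·9 + (-6)·(-12) = -16 - 18 + 72 = 38
|m|² = 4 + 4 + 36 = 44,  |m| = √44 ≈ 6.633250
|n|² = 64 + 81 + 144 = 289,  |n| = √289 ≈ 17.000000
cos θ = 38 / (6.633250 · 17.000000) ≈ 0.33698
θ = arccos(0.33698) ≈ 70.3°

70.3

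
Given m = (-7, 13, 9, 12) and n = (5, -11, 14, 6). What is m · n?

20

m · n = (-7)·5 + 13·(-11) + 9·14 + 12·6 = -35 - 143 + 126 + 72 = 20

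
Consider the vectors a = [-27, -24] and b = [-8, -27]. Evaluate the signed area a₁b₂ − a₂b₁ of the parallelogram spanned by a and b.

537

(-27)·(-27) - (-24)·(-8) = 729 - 192 = 537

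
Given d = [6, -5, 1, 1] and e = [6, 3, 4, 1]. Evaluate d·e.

d · e = 6·6 + (-5)·3 + 1·4 + 1·1 = 36 - 15 + 4 + 1 = 26

26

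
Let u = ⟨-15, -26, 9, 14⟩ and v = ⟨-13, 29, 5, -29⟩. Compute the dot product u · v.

u · v = (-15)·(-13) + (-26)·29 + 9·5 + 14·(-29) = 195 - 754 + 45 - 406 = -920

-920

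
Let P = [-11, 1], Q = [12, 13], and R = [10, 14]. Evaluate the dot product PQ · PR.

639

PQ = Q − P = (23, 12)
PR = R − P = (21, 13)
PQ · PR = 23·21 + 12·13 = 483 + 156 = 639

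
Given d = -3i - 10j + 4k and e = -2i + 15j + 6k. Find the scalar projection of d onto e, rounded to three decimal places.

d · e = (-3)·(-2) + (-10)·15 + 4·6 = 6 - 150 + 24 = -120
|e| = √(4 + 225 + 36) = √265 ≈ 16.2788
comp_e d = -120 / √265 ≈ -7.372

-7.372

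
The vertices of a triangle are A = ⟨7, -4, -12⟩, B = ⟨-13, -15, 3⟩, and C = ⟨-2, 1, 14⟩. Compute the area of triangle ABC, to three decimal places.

282.023

AB = (-20, -11, 15),  AC = (-9, 5, 26)
i: (-11)·26 - 15·5 = -286 - 75 = -361
j: 15·(-9) - (-20)·26 = -135 - (-520) = 385
k: (-20)·5 - (-11)·(-9) = -100 - 99 = -199
AB × AC = (-361, 385, -199)
|AB × AC| = √318147 ≈ 564.0452
area = ½ · 564.0452 ≈ 282.023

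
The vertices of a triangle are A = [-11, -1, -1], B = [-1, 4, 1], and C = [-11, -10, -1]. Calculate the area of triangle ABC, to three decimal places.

AB = (10, 5, 2),  AC = (0, -9, 0)
i: 5·0 - 2·(-9) = 0 - (-18) = 18
j: 2·0 - 10·0 = 0 - 0 = 0
k: 10·(-9) - 5·0 = -90 - 0 = -90
AB × AC = (18, 0, -90)
|AB × AC| = √8424 ≈ 91.7824
area = ½ · 91.7824 ≈ 45.891

45.891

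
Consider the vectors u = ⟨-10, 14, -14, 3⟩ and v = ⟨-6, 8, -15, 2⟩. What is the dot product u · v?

u · v = (-10)·(-6) + 14·8 + (-14)·(-15) + 3·2 = 60 + 112 + 210 + 6 = 388

388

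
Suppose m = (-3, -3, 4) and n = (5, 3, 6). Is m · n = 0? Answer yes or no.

yes

m · n = (-3)·5 + (-3)·3 + 4·6 = -15 - 9 + 24 = 0
Zero, so the vectors are orthogonal.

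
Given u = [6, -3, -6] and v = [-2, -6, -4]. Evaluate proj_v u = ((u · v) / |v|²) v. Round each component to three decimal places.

(-1.071, -3.214, -2.143)

u · v = 6·(-2) + (-3)·(-6) + (-6)·(-4) = -12 + 18 + 24 = 30
|v|² = 4 + 36 + 16 = 56
proj_v u = (30/56) · (-2, -6, -4) ≈ (-1.071, -3.214, -2.143)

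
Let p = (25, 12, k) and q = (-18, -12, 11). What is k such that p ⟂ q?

p · q = 25·(-18) + 12·(-12) + k·11 = -594 + 11k
Set equal to 0: 11k = 594, so k = 54.

54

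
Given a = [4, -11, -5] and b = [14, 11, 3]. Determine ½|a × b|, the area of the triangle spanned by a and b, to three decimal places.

107.717

i: (-11)·3 - (-5)·11 = -33 - (-55) = 22
j: (-5)·14 - 4·3 = -70 - 12 = -82
k: 4·11 - (-11)·14 = 44 - (-154) = 198
a × b = (22, -82, 198)
|a × b| = √(22² + (-82)² + 198²) = √46412 ≈ 215.4344
area = ½ · 215.4344 ≈ 107.717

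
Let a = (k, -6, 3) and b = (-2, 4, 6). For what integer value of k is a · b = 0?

a · b = k·(-2) + (-6)·4 + 3·6 = -6 - 2k
Set equal to 0: -2k = 6, so k = -3.

-3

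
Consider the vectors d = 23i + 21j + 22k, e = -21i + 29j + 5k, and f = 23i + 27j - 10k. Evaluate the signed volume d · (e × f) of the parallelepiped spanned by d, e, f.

e × f:
i: 29·(-10) - 5·27 = -290 - 135 = -425
j: 5·23 - (-21)·(-10) = 115 - 210 = -95
k: (-21)·27 - 29·23 = -567 - 667 = -1234
e × f = (-425, -95, -1234)
d · (e × f) = 23·(-425) + 21·(-95) + 22·(-1234) = -9775 - 1995 - 27148 = -38918

-38918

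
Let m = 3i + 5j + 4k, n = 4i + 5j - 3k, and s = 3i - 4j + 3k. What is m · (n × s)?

n × s:
i: 5·3 - (-3)·(-4) = 15 - 12 = 3
j: (-3)·3 - 4·3 = -9 - 12 = -21
k: 4·(-4) - 5·3 = -16 - 15 = -31
n × s = (3, -21, -31)
m · (n × s) = 3·3 + 5·(-21) + 4·(-31) = 9 - 105 - 124 = -220

-220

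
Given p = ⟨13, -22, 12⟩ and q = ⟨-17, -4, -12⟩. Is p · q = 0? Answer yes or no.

no

p · q = 13·(-17) + (-22)·(-4) + 12·(-12) = -221 + 88 - 144 = -277
Nonzero, so the vectors are not orthogonal.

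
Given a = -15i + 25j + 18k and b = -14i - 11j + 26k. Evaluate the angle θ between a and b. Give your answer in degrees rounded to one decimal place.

a · b = (-15)·(-14) + 25·(-11) + 18·26 = 210 - 275 + 468 = 403
|a|² = 225 + 625 + 324 = 1174,  |a| = √1174 ≈ 34.263683
|b|² = 196 + 121 + 676 = 993,  |b| = √993 ≈ 31.511903
cos θ = 403 / (34.263683 · 31.511903) ≈ 0.37325
θ = arccos(0.37325) ≈ 68.1°

68.1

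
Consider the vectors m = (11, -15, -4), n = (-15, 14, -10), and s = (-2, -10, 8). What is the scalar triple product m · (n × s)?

n × s:
i: 14·8 - (-10)·(-10) = 112 - 100 = 12
j: (-10)·(-2) - (-15)·8 = 20 - (-120) = 140
k: (-15)·(-10) - 14·(-2) = 150 - (-28) = 178
n × s = (12, 140, 178)
m · (n × s) = 11·12 + (-15)·140 + (-4)·178 = 132 - 2100 - 712 = -2680

-2680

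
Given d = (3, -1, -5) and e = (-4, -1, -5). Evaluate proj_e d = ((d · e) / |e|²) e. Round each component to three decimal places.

(-1.333, -0.333, -1.667)

d · e = 3·(-4) + (-1)·(-1) + (-5)·(-5) = -12 + 1 + 25 = 14
|e|² = 16 + 1 + 25 = 42
proj_e d = (14/42) · (-4, -1, -5) ≈ (-1.333, -0.333, -1.667)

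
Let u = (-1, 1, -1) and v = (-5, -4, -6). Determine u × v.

i: 1·(-6) - (-1)·(-4) = -6 - 4 = -10
j: (-1)·(-5) - (-1)·(-6) = 5 - 6 = -1
k: (-1)·(-4) - 1·(-5) = 4 - (-5) = 9
u × v = (-10, -1, 9)

(-10, -1, 9)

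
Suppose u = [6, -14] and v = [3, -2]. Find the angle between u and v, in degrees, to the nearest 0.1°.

33.1

u · v = 6·3 + (-14)·(-2) = 18 + 28 = 46
|u|² = 36 + 196 = 232,  |u| = √232 ≈ 15.231546
|v|² = 9 + 4 = 13,  |v| = √13 ≈ 3.605551
cos θ = 46 / (15.231546 · 3.605551) ≈ 0.83761
θ = arccos(0.83761) ≈ 33.1°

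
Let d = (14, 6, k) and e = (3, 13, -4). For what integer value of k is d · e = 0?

d · e = 14·3 + 6·13 + k·(-4) = 120 - 4k
Set equal to 0: -4k = -120, so k = 30.

30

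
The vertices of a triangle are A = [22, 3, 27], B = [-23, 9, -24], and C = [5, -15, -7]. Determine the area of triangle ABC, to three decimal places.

AB = (-45, 6, -51),  AC = (-17, -18, -34)
i: 6·(-34) - (-51)·(-18) = -204 - 918 = -1122
j: (-51)·(-17) - (-45)·(-34) = 867 - 1530 = -663
k: (-45)·(-18) - 6·(-17) = 810 - (-102) = 912
AB × AC = (-1122, -663, 912)
|AB × AC| = √2530197 ≈ 1590.6593
area = ½ · 1590.6593 ≈ 795.330

795.330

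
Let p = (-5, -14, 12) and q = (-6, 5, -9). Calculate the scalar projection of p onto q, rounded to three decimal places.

p · q = (-5)·(-6) + (-14)·5 + 12·(-9) = 30 - 70 - 108 = -148
|q| = √(36 + 25 + 81) = √142 ≈ 11.9164
comp_q p = -148 / √142 ≈ -12.420

-12.420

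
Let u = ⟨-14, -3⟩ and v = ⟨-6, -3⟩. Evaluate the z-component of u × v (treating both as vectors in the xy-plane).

(-14)·(-3) - (-3)·(-6) = 42 - 18 = 24

24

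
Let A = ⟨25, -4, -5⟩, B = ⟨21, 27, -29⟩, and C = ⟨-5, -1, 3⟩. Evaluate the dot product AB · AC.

21

AB = B − A = (-4, 31, -24)
AC = C − A = (-30, 3, 8)
AB · AC = (-4)·(-30) + 31·3 + (-24)·8 = 120 + 93 - 192 = 21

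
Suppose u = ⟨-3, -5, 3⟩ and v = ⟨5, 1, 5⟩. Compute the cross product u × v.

i: (-5)·5 - 3·1 = -25 - 3 = -28
j: 3·5 - (-3)·5 = 15 - (-15) = 30
k: (-3)·1 - (-5)·5 = -3 - (-25) = 22
u × v = (-28, 30, 22)

(-28, 30, 22)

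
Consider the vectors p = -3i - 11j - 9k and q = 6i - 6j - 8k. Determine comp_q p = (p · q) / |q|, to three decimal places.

10.290

p · q = (-3)·6 + (-11)·(-6) + (-9)·(-8) = -18 + 66 + 72 = 120
|q| = √(36 + 36 + 64) = √136 ≈ 11.6619
comp_q p = 120 / √136 ≈ 10.290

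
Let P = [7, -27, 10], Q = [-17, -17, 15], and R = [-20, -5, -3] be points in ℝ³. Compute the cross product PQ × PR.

PQ = (-24, 10, 5)
PR = (-27, 22, -13)
i: 10·(-13) - 5·22 = -130 - 110 = -240
j: 5·(-27) - (-24)·(-13) = -135 - 312 = -447
k: (-24)·22 - 10·(-27) = -528 - (-270) = -258
PQ × PR = (-240, -447, -258)

(-240, -447, -258)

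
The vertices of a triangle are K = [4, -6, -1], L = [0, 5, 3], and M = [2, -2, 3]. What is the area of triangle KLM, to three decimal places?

14.866

KL = (-4, 11, 4),  KM = (-2, 4, 4)
i: 11·4 - 4·4 = 44 - 16 = 28
j: 4·(-2) - (-4)·4 = -8 - (-16) = 8
k: (-4)·4 - 11·(-2) = -16 - (-22) = 6
KL × KM = (28, 8, 6)
|KL × KM| = √884 ≈ 29.7321
area = ½ · 29.7321 ≈ 14.866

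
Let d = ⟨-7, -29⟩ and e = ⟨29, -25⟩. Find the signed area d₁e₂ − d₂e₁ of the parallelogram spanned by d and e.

1016

(-7)·(-25) - (-29)·29 = 175 - (-841) = 1016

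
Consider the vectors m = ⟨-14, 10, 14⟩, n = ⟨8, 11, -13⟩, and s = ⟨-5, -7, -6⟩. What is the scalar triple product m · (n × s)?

3314

n × s:
i: 11·(-6) - (-13)·(-7) = -66 - 91 = -157
j: (-13)·(-5) - 8·(-6) = 65 - (-48) = 113
k: 8·(-7) - 11·(-5) = -56 - (-55) = -1
n × s = (-157, 113, -1)
m · (n × s) = (-14)·(-157) + 10·113 + 14·(-1) = 2198 + 1130 - 14 = 3314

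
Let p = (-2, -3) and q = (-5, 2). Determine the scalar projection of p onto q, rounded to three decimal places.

0.743

p · q = (-2)·(-5) + (-3)·2 = 10 - 6 = 4
|q| = √(25 + 4) = √29 ≈ 5.3852
comp_q p = 4 / √29 ≈ 0.743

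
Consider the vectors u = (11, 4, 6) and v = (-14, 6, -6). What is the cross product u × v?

i: 4·(-6) - 6·6 = -24 - 36 = -60
j: 6·(-14) - 11·(-6) = -84 - (-66) = -18
k: 11·6 - 4·(-14) = 66 - (-56) = 122
u × v = (-60, -18, 122)

(-60, -18, 122)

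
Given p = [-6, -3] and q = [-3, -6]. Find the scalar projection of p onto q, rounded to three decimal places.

p · q = (-6)·(-3) + (-3)·(-6) = 18 + 18 = 36
|q| = √(9 + 36) = √45 ≈ 6.7082
comp_q p = 36 / √45 ≈ 5.367

5.367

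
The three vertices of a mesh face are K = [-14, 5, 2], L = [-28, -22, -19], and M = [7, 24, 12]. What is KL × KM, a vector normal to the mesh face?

(129, -301, 301)

KL = (-14, -27, -21)
KM = (21, 19, 10)
i: (-27)·10 - (-21)·19 = -270 - (-399) = 129
j: (-21)·21 - (-14)·10 = -441 - (-140) = -301
k: (-14)·19 - (-27)·21 = -266 - (-567) = 301
KL × KM = (129, -301, 301)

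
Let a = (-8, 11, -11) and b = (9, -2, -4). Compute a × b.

(-66, -131, -83)

i: 11·(-4) - (-11)·(-2) = -44 - 22 = -66
j: (-11)·9 - (-8)·(-4) = -99 - 32 = -131
k: (-8)·(-2) - 11·9 = 16 - 99 = -83
a × b = (-66, -131, -83)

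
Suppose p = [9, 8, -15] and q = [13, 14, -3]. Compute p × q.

(186, -168, 22)

i: 8·(-3) - (-15)·14 = -24 - (-210) = 186
j: (-15)·13 - 9·(-3) = -195 - (-27) = -168
k: 9·14 - 8·13 = 126 - 104 = 22
p × q = (186, -168, 22)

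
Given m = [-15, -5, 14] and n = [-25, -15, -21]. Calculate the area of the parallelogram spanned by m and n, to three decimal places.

i: (-5)·(-21) - 14·(-15) = 105 - (-210) = 315
j: 14·(-25) - (-15)·(-21) = -350 - 315 = -665
k: (-15)·(-15) - (-5)·(-25) = 225 - 125 = 100
m × n = (315, -665, 100)
|m × n| = √(315² + (-665)² + 100²) = √551450 ≈ 742.5968

742.597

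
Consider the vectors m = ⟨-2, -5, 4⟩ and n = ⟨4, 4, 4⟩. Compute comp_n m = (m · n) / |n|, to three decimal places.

-1.732

m · n = (-2)·4 + (-5)·4 + 4·4 = -8 - 20 + 16 = -12
|n| = √(16 + 16 + 16) = √48 ≈ 6.9282
comp_n m = -12 / √48 ≈ -1.732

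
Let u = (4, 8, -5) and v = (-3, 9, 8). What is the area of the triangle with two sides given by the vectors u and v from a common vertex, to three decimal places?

i: 8·8 - (-5)·9 = 64 - (-45) = 109
j: (-5)·(-3) - 4·8 = 15 - 32 = -17
k: 4·9 - 8·(-3) = 36 - (-24) = 60
u × v = (109, -17, 60)
|u × v| = √(109² + (-17)² + 60²) = √15770 ≈ 125.5787
area = ½ · 125.5787 ≈ 62.789

62.789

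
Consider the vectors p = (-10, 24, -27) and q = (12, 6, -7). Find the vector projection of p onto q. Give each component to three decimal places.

p · q = (-10)·12 + 24·6 + (-27)·(-7) = -120 + 144 + 189 = 213
|q|² = 144 + 36 + 49 = 229
proj_q p = (213/229) · (12, 6, -7) ≈ (11.162, 5.581, -6.511)

(11.162, 5.581, -6.511)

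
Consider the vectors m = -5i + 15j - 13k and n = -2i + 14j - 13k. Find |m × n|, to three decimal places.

57.359

i: 15·(-13) - (-13)·14 = -195 - (-182) = -13
j: (-13)·(-2) - (-5)·(-13) = 26 - 65 = -39
k: (-5)·14 - 15·(-2) = -70 - (-30) = -40
m × n = (-13, -39, -40)
|m × n| = √((-13)² + (-39)² + (-40)²) = √3290 ≈ 57.3585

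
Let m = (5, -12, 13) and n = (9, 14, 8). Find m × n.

i: (-12)·8 - 13·14 = -96 - 182 = -278
j: 13·9 - 5·8 = 117 - 40 = 77
k: 5·14 - (-12)·9 = 70 - (-108) = 178
m × n = (-278, 77, 178)

(-278, 77, 178)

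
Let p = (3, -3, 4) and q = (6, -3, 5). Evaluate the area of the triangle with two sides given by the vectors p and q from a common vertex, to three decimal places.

6.538

i: (-3)·5 - 4·(-3) = -15 - (-12) = -3
j: 4·6 - 3·5 = 24 - 15 = 9
k: 3·(-3) - (-3)·6 = -9 - (-18) = 9
p × q = (-3, 9, 9)
|p × q| = √((-3)² + 9² + 9²) = √171 ≈ 13.0767
area = ½ · 13.0767 ≈ 6.538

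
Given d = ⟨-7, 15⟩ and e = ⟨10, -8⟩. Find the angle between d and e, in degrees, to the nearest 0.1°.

d · e = (-7)·10 + 15·(-8) = -70 - 120 = -190
|d|² = 49 + 225 = 274,  |d| = √274 ≈ 16.552945
|e|² = 100 + 64 = 164,  |e| = √164 ≈ 12.806248
cos θ = -190 / (16.552945 · 12.806248) ≈ -0.89631
θ = arccos(-0.89631) ≈ 153.7°

153.7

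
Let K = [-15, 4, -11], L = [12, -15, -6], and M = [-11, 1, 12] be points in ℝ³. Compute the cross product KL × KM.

(-422, -601, -5)

KL = (27, -19, 5)
KM = (4, -3, 23)
i: (-19)·23 - 5·(-3) = -437 - (-15) = -422
j: 5·4 - 27·23 = 20 - 621 = -601
k: 27·(-3) - (-19)·4 = -81 - (-76) = -5
KL × KM = (-422, -601, -5)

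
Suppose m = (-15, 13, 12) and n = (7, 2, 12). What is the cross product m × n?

i: 13·12 - 12·2 = 156 - 24 = 132
j: 12·7 - (-15)·12 = 84 - (-180) = 264
k: (-15)·2 - 13·7 = -30 - 91 = -121
m × n = (132, 264, -121)

(132, 264, -121)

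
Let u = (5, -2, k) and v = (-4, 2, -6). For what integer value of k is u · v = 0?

-4

u · v = 5·(-4) + (-2)·2 + k·(-6) = -24 - 6k
Set equal to 0: -6k = 24, so k = -4.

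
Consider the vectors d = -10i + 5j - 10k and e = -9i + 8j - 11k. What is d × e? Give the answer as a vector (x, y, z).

i: 5·(-11) - (-10)·8 = -55 - (-80) = 25
j: (-10)·(-9) - (-10)·(-11) = 90 - 110 = -20
k: (-10)·8 - 5·(-9) = -80 - (-45) = -35
d × e = (25, -20, -35)

(25, -20, -35)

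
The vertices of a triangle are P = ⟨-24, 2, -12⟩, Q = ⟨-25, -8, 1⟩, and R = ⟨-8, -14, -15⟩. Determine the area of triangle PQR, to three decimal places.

180.031

PQ = (-1, -10, 13),  PR = (16, -16, -3)
i: (-10)·(-3) - 13·(-16) = 30 - (-208) = 238
j: 13·16 - (-1)·(-3) = 208 - 3 = 205
k: (-1)·(-16) - (-10)·16 = 16 - (-160) = 176
PQ × PR = (238, 205, 176)
|PQ × PR| = √129645 ≈ 360.0625
area = ½ · 360.0625 ≈ 180.031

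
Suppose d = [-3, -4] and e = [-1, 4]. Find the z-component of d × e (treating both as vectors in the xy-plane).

(-3)·4 - (-4)·(-1) = -12 - 4 = -16

-16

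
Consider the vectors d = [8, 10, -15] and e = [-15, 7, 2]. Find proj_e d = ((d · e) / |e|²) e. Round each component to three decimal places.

d · e = 8·(-15) + 10·7 + (-15)·2 = -120 + 70 - 30 = -80
|e|² = 225 + 49 + 4 = 278
proj_e d = (-80/278) · (-15, 7, 2) ≈ (4.317, -2.014, -0.576)

(4.317, -2.014, -0.576)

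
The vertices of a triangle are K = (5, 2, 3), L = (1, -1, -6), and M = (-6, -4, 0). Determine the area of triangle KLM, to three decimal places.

KL = (-4, -3, -9),  KM = (-11, -6, -3)
i: (-3)·(-3) - (-9)·(-6) = 9 - 54 = -45
j: (-9)·(-11) - (-4)·(-3) = 99 - 12 = 87
k: (-4)·(-6) - (-3)·(-11) = 24 - 33 = -9
KL × KM = (-45, 87, -9)
|KL × KM| = √9675 ≈ 98.3616
area = ½ · 98.3616 ≈ 49.181

49.181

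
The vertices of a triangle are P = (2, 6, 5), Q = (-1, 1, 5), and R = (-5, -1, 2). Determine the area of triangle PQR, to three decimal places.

PQ = (-3, -5, 0),  PR = (-7, -7, -3)
i: (-5)·(-3) - 0·(-7) = 15 - 0 = 15
j: 0·(-7) - (-3)·(-3) = 0 - 9 = -9
k: (-3)·(-7) - (-5)·(-7) = 21 - 35 = -14
PQ × PR = (15, -9, -14)
|PQ × PR| = √502 ≈ 22.4054
area = ½ · 22.4054 ≈ 11.203

11.203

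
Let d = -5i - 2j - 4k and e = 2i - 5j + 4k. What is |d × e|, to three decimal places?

42.059

i: (-2)·4 - (-4)·(-5) = -8 - 20 = -28
j: (-4)·2 - (-5)·4 = -8 - (-20) = 12
k: (-5)·(-5) - (-2)·2 = 25 - (-4) = 29
d × e = (-28, 12, 29)
|d × e| = √((-28)² + 12² + 29²) = √1769 ≈ 42.0595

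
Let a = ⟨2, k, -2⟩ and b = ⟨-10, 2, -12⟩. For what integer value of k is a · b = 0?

a · b = 2·(-10) + k·2 + (-2)·(-12) = 4 + 2k
Set equal to 0: 2k = -4, so k = -2.

-2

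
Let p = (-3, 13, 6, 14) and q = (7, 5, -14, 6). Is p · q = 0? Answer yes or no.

p · q = (-3)·7 + 13·5 + 6·(-14) + 14·6 = -21 + 65 - 84 + 84 = 44
Nonzero, so the vectors are not orthogonal.

no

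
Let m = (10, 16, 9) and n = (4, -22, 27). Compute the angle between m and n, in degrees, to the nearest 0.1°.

95.4

m · n = 10·4 + 16·(-22) + 9·27 = 40 - 352 + 243 = -69
|m|² = 100 + 256 + 81 = 437,  |m| = √437 ≈ 20.904545
|n|² = 16 + 484 + 729 = 1229,  |n| = √1229 ≈ 35.057096
cos θ = -69 / (20.904545 · 35.057096) ≈ -0.09415
θ = arccos(-0.09415) ≈ 95.4°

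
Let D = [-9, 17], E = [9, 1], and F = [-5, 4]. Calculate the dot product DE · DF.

280

DE = E − D = (18, -16)
DF = F − D = (4, -13)
DE · DF = 18·4 + (-16)·(-13) = 72 + 208 = 280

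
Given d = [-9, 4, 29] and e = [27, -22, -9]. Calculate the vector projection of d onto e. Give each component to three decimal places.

d · e = (-9)·27 + 4·(-22) + 29·(-9) = -243 - 88 - 261 = -592
|e|² = 729 + 484 + 81 = 1294
proj_e d = (-592/1294) · (27, -22, -9) ≈ (-12.352, 10.065, 4.117)

(-12.352, 10.065, 4.117)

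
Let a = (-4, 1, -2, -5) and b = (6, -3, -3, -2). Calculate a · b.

a · b = (-4)·6 + 1·(-3) + (-2)·(-3) + (-5)·(-2) = -24 - 3 + 6 + 10 = -11

-11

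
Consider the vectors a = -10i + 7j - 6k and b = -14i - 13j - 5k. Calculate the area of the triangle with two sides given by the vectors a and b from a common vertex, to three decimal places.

128.364

i: 7·(-5) - (-6)·(-13) = -35 - 78 = -113
j: (-6)·(-14) - (-10)·(-5) = 84 - 50 = 34
k: (-10)·(-13) - 7·(-14) = 130 - (-98) = 228
a × b = (-113, 34, 228)
|a × b| = √((-113)² + 34² + 228²) = √65909 ≈ 256.7275
area = ½ · 256.7275 ≈ 128.364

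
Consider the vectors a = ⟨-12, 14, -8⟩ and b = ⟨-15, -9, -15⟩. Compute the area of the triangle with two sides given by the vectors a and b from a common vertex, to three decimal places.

i: 14·(-15) - (-8)·(-9) = -210 - 72 = -282
j: (-8)·(-15) - (-12)·(-15) = 120 - 180 = -60
k: (-12)·(-9) - 14·(-15) = 108 - (-210) = 318
a × b = (-282, -60, 318)
|a × b| = √((-282)² + (-60)² + 318²) = √184248 ≈ 429.2412
area = ½ · 429.2412 ≈ 214.621

214.621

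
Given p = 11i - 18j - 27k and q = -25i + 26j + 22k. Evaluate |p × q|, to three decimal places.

554.996

i: (-18)·22 - (-27)·26 = -396 - (-702) = 306
j: (-27)·(-25) - 11·22 = 675 - 242 = 433
k: 11·26 - (-18)·(-25) = 286 - 450 = -164
p × q = (306, 433, -164)
|p × q| = √(306² + 433² + (-164)²) = √308021 ≈ 554.9964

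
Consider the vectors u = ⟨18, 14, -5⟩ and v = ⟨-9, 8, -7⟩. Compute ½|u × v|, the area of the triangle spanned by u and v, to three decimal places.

i: 14·(-7) - (-5)·8 = -98 - (-40) = -58
j: (-5)·(-9) - 18·(-7) = 45 - (-126) = 171
k: 18·8 - 14·(-9) = 144 - (-126) = 270
u × v = (-58, 171, 270)
|u × v| = √((-58)² + 171² + 270²) = √105505 ≈ 324.8153
area = ½ · 324.8153 ≈ 162.408

162.408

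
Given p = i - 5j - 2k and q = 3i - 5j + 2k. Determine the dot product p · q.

p · q = 1·3 + (-5)·(-5) + (-2)·2 = 3 + 25 - 4 = 24

24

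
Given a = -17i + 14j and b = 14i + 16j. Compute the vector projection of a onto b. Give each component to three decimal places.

(-0.434, -0.496)

a · b = (-17)·14 + 14·16 = -238 + 224 = -14
|b|² = 196 + 256 = 452
proj_b a = (-14/452) · (14, 16) ≈ (-0.434, -0.496)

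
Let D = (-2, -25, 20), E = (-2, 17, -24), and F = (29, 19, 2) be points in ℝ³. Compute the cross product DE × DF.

(1180, -1364, -1302)

DE = (0, 42, -44)
DF = (31, 44, -18)
i: 42·(-18) - (-44)·44 = -756 - (-1936) = 1180
j: (-44)·31 - 0·(-18) = -1364 - 0 = -1364
k: 0·44 - 42·31 = 0 - 1302 = -1302
DE × DF = (1180, -1364, -1302)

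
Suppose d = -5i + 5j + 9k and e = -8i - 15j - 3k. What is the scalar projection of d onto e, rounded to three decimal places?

-3.592

d · e = (-5)·(-8) + 5·(-15) + 9·(-3) = 40 - 75 - 27 = -62
|e| = √(64 + 225 + 9) = √298 ≈ 17.2627
comp_e d = -62 / √298 ≈ -3.592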